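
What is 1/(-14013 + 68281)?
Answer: 1/54268 ≈ 1.8427e-5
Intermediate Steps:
1/(-14013 + 68281) = 1/54268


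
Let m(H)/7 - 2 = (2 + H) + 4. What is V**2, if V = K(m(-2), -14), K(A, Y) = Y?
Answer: 196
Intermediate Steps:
m(H) = 56 + 7*H (m(H) = 14 + 7*((2 + H) + 4) = 14 + 7*(6 + H) = 14 + (42 + 7*H) = 56 + 7*H)
V = -14
V**2 = (-14)**2 = 196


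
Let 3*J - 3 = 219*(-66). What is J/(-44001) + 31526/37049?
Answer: 1565640559/1630193049 ≈ 0.96040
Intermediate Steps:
J = -4817 (J = 1 + (219*(-66))/3 = 1 + (⅓)*(-14454) = 1 - 4818 = -4817)
J/(-44001) + 31526/37049 = -4817/(-44001) + 31526/37049 = -4817*(-1/44001) + 31526*(1/37049) = 4817/44001 + 31526/37049 = 1565640559/1630193049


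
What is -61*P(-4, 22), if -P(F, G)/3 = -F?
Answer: 732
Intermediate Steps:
P(F, G) = 3*F (P(F, G) = -(-3)*F = 3*F)
-61*P(-4, 22) = -183*(-4) = -61*(-12) = 732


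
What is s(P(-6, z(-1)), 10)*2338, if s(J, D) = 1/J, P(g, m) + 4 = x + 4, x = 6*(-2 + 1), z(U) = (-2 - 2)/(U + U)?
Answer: -1169/3 ≈ -389.67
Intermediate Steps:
z(U) = -2/U (z(U) = -4*1/(2*U) = -2/U)
x = -6 (x = 6*(-1) = -6)
P(g, m) = -6 (P(g, m) = -4 + (-6 + 4) = -4 - 2 = -6)
s(P(-6, z(-1)), 10)*2338 = 2338/(-6) = -⅙*2338 = -1169/3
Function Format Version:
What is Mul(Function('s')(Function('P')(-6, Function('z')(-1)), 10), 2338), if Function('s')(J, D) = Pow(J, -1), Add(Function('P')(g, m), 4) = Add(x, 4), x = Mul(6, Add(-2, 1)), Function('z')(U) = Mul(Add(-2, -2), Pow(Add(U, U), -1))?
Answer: Rational(-1169, 3) ≈ -389.67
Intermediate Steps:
Function('z')(U) = Mul(-2, Pow(U, -1)) (Function('z')(U) = Mul(-4, Pow(Mul(2, U), -1)) = Mul(-4, Mul(Rational(1, 2), Pow(U, -1))) = Mul(-2, Pow(U, -1)))
x = -6 (x = Mul(6, -1) = -6)
Function('P')(g, m) = -6 (Function('P')(g, m) = Add(-4, Add(-6, 4)) = Add(-4, -2) = -6)
Mul(Function('s')(Function('P')(-6, Function('z')(-1)), 10), 2338) = Mul(Pow(-6, -1), 2338) = Mul(Rational(-1, 6), 2338) = Rational(-1169, 3)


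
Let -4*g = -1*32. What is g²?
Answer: 64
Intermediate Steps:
g = 8 (g = -(-1)*32/4 = -¼*(-32) = 8)
g² = 8² = 64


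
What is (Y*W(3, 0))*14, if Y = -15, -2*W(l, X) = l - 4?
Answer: -105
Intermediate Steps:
W(l, X) = 2 - l/2 (W(l, X) = -(l - 4)/2 = -(-4 + l)/2 = 2 - l/2)
(Y*W(3, 0))*14 = -15*(2 - ½*3)*14 = -15*(2 - 3/2)*14 = -15*½*14 = -15/2*14 = -105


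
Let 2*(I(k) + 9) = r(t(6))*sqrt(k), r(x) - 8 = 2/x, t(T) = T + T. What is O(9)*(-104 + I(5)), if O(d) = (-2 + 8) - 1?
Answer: -565 + 245*sqrt(5)/12 ≈ -519.35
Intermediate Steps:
t(T) = 2*T
O(d) = 5 (O(d) = 6 - 1 = 5)
r(x) = 8 + 2/x
I(k) = -9 + 49*sqrt(k)/12 (I(k) = -9 + ((8 + 2/((2*6)))*sqrt(k))/2 = -9 + ((8 + 2/12)*sqrt(k))/2 = -9 + ((8 + 2*(1/12))*sqrt(k))/2 = -9 + ((8 + 1/6)*sqrt(k))/2 = -9 + (49*sqrt(k)/6)/2 = -9 + 49*sqrt(k)/12)
O(9)*(-104 + I(5)) = 5*(-104 + (-9 + 49*sqrt(5)/12)) = 5*(-113 + 49*sqrt(5)/12) = -565 + 245*sqrt(5)/12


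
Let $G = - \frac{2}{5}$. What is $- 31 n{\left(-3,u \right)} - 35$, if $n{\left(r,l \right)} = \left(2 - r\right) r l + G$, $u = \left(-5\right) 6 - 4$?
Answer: $- \frac{79163}{5} \approx -15833.0$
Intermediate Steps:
$G = - \frac{2}{5}$ ($G = \left(-2\right) \frac{1}{5} = - \frac{2}{5} \approx -0.4$)
$u = -34$ ($u = -30 - 4 = -34$)
$n{\left(r,l \right)} = - \frac{2}{5} + l r \left(2 - r\right)$ ($n{\left(r,l \right)} = \left(2 - r\right) r l - \frac{2}{5} = r \left(2 - r\right) l - \frac{2}{5} = l r \left(2 - r\right) - \frac{2}{5} = - \frac{2}{5} + l r \left(2 - r\right)$)
$- 31 n{\left(-3,u \right)} - 35 = - 31 \left(- \frac{2}{5} - - 34 \left(-3\right)^{2} + 2 \left(-34\right) \left(-3\right)\right) - 35 = - 31 \left(- \frac{2}{5} - \left(-34\right) 9 + 204\right) - 35 = - 31 \left(- \frac{2}{5} + 306 + 204\right) - 35 = \left(-31\right) \frac{2548}{5} - 35 = - \frac{78988}{5} - 35 = - \frac{79163}{5}$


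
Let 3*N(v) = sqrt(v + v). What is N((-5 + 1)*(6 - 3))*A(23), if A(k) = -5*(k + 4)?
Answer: -90*I*sqrt(6) ≈ -220.45*I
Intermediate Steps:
A(k) = -20 - 5*k (A(k) = -5*(4 + k) = -20 - 5*k)
N(v) = sqrt(2)*sqrt(v)/3 (N(v) = sqrt(v + v)/3 = sqrt(2*v)/3 = (sqrt(2)*sqrt(v))/3 = sqrt(2)*sqrt(v)/3)
N((-5 + 1)*(6 - 3))*A(23) = (sqrt(2)*sqrt((-5 + 1)*(6 - 3))/3)*(-20 - 5*23) = (sqrt(2)*sqrt(-4*3)/3)*(-20 - 115) = (sqrt(2)*sqrt(-12)/3)*(-135) = (sqrt(2)*(2*I*sqrt(3))/3)*(-135) = (2*I*sqrt(6)/3)*(-135) = -90*I*sqrt(6)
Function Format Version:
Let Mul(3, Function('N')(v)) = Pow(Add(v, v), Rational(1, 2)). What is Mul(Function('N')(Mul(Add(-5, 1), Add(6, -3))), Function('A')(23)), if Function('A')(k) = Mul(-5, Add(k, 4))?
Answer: Mul(-90, I, Pow(6, Rational(1, 2))) ≈ Mul(-220.45, I)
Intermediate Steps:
Function('A')(k) = Add(-20, Mul(-5, k)) (Function('A')(k) = Mul(-5, Add(4, k)) = Add(-20, Mul(-5, k)))
Function('N')(v) = Mul(Rational(1, 3), Pow(2, Rational(1, 2)), Pow(v, Rational(1, 2))) (Function('N')(v) = Mul(Rational(1, 3), Pow(Add(v, v), Rational(1, 2))) = Mul(Rational(1, 3), Pow(Mul(2, v), Rational(1, 2))) = Mul(Rational(1, 3), Mul(Pow(2, Rational(1, 2)), Pow(v, Rational(1, 2)))) = Mul(Rational(1, 3), Pow(2, Rational(1, 2)), Pow(v, Rational(1, 2))))
Mul(Function('N')(Mul(Add(-5, 1), Add(6, -3))), Function('A')(23)) = Mul(Mul(Rational(1, 3), Pow(2, Rational(1, 2)), Pow(Mul(Add(-5, 1), Add(6, -3)), Rational(1, 2))), Add(-20, Mul(-5, 23))) = Mul(Mul(Rational(1, 3), Pow(2, Rational(1, 2)), Pow(Mul(-4, 3), Rational(1, 2))), Add(-20, -115)) = Mul(Mul(Rational(1, 3), Pow(2, Rational(1, 2)), Pow(-12, Rational(1, 2))), -135) = Mul(Mul(Rational(1, 3), Pow(2, Rational(1, 2)), Mul(2, I, Pow(3, Rational(1, 2)))), -135) = Mul(Mul(Rational(2, 3), I, Pow(6, Rational(1, 2))), -135) = Mul(-90, I, Pow(6, Rational(1, 2)))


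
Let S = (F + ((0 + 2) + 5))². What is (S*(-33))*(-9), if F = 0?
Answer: 14553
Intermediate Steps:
S = 49 (S = (0 + ((0 + 2) + 5))² = (0 + (2 + 5))² = (0 + 7)² = 7² = 49)
(S*(-33))*(-9) = (49*(-33))*(-9) = -1617*(-9) = 14553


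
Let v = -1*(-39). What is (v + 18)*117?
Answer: 6669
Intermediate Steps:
v = 39
(v + 18)*117 = (39 + 18)*117 = 57*117 = 6669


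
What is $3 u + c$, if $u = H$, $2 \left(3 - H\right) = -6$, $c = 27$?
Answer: $45$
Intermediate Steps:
$H = 6$ ($H = 3 - -3 = 3 + 3 = 6$)
$u = 6$
$3 u + c = 3 \cdot 6 + 27 = 18 + 27 = 45$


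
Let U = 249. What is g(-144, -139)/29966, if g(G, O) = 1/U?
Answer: 1/7461534 ≈ 1.3402e-7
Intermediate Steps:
g(G, O) = 1/249
g(-144, -139)/29966 = (1/249)/29966 = (1/249)*(1/29966) = 1/7461534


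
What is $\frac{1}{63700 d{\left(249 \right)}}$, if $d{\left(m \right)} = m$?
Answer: $\frac{1}{15861300} \approx 6.3047 \cdot 10^{-8}$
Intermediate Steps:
$\frac{1}{63700 d{\left(249 \right)}} = \frac{1}{63700 \cdot 249} = \frac{1}{63700} \cdot \frac{1}{249} = \frac{1}{15861300}$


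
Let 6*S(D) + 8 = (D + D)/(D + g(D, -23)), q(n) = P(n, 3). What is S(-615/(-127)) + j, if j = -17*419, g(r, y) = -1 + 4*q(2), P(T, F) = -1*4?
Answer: -33000527/4632 ≈ -7124.5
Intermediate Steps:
P(T, F) = -4
q(n) = -4
g(r, y) = -17 (g(r, y) = -1 + 4*(-4) = -1 - 16 = -17)
j = -7123
S(D) = -4/3 + D/(3*(-17 + D)) (S(D) = -4/3 + ((D + D)/(D - 17))/6 = -4/3 + ((2*D)/(-17 + D))/6 = -4/3 + (2*D/(-17 + D))/6 = -4/3 + D/(3*(-17 + D)))
S(-615/(-127)) + j = (68/3 - (-615)/(-127))/(-17 - 615/(-127)) - 7123 = (68/3 - (-615)*(-1)/127)/(-17 - 615*(-1/127)) - 7123 = (68/3 - 1*615/127)/(-17 + 615/127) - 7123 = (68/3 - 615/127)/(-1544/127) - 7123 = -127/1544*6791/381 - 7123 = -6791/4632 - 7123 = -33000527/4632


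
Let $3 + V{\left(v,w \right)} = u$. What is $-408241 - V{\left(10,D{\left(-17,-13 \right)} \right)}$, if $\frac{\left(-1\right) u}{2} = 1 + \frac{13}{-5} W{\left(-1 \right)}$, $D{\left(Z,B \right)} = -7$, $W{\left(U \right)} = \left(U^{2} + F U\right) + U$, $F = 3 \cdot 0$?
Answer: $-408236$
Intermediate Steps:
$F = 0$
$W{\left(U \right)} = U + U^{2}$ ($W{\left(U \right)} = \left(U^{2} + 0 U\right) + U = \left(U^{2} + 0\right) + U = U^{2} + U = U + U^{2}$)
$u = -2$ ($u = - 2 \left(1 + \frac{13}{-5} \left(- (1 - 1)\right)\right) = - 2 \left(1 + 13 \left(- \frac{1}{5}\right) \left(\left(-1\right) 0\right)\right) = - 2 \left(1 - 0\right) = - 2 \left(1 + 0\right) = \left(-2\right) 1 = -2$)
$V{\left(v,w \right)} = -5$ ($V{\left(v,w \right)} = -3 - 2 = -5$)
$-408241 - V{\left(10,D{\left(-17,-13 \right)} \right)} = -408241 - -5 = -408241 + 5 = -408236$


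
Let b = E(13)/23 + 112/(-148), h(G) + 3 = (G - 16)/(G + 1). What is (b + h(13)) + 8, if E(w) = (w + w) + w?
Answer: 68203/11914 ≈ 5.7246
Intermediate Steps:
h(G) = -3 + (-16 + G)/(1 + G) (h(G) = -3 + (G - 16)/(G + 1) = -3 + (-16 + G)/(1 + G))
E(w) = 3*w (E(w) = 2*w + w = 3*w)
b = 799/851 (b = (3*13)/23 + 112/(-148) = 39*(1/23) + 112*(-1/148) = 39/23 - 28/37 = 799/851 ≈ 0.93890)
(b + h(13)) + 8 = (799/851 + (-19 - 2*13)/(1 + 13)) + 8 = (799/851 + (-19 - 26)/14) + 8 = (799/851 + (1/14)*(-45)) + 8 = (799/851 - 45/14) + 8 = -27109/11914 + 8 = 68203/11914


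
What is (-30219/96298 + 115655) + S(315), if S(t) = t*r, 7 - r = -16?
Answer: 11834993981/96298 ≈ 1.2290e+5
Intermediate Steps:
r = 23 (r = 7 - 1*(-16) = 7 + 16 = 23)
S(t) = 23*t (S(t) = t*23 = 23*t)
(-30219/96298 + 115655) + S(315) = (-30219/96298 + 115655) + 23*315 = (-30219*1/96298 + 115655) + 7245 = (-30219/96298 + 115655) + 7245 = 11137314971/96298 + 7245 = 11834993981/96298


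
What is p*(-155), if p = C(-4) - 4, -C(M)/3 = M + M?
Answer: -3100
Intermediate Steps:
C(M) = -6*M (C(M) = -3*(M + M) = -6*M)
p = 20 (p = -6*(-4) - 4 = 24 - 4 = 20)
p*(-155) = 20*(-155) = -3100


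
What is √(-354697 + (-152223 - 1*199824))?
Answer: 46*I*√334 ≈ 840.68*I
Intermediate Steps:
√(-354697 + (-152223 - 1*199824)) = √(-354697 + (-152223 - 199824)) = √(-354697 - 352047) = √(-706744) = 46*I*√334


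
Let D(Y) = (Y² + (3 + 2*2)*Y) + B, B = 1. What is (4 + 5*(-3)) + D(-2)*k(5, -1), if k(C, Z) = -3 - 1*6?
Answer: 70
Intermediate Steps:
k(C, Z) = -9 (k(C, Z) = -3 - 6 = -9)
D(Y) = 1 + Y² + 7*Y (D(Y) = (Y² + (3 + 2*2)*Y) + 1 = (Y² + (3 + 4)*Y) + 1 = (Y² + 7*Y) + 1 = 1 + Y² + 7*Y)
(4 + 5*(-3)) + D(-2)*k(5, -1) = (4 + 5*(-3)) + (1 + (-2)² + 7*(-2))*(-9) = (4 - 15) + (1 + 4 - 14)*(-9) = -11 - 9*(-9) = -11 + 81 = 70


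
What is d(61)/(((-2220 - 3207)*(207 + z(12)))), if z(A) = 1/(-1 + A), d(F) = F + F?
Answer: -671/6181353 ≈ -0.00010855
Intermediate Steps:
d(F) = 2*F
d(61)/(((-2220 - 3207)*(207 + z(12)))) = (2*61)/(((-2220 - 3207)*(207 + 1/(-1 + 12)))) = 122/((-5427*(207 + 1/11))) = 122/((-5427*2278/11)) = 122/(-12362706/11) = 122*(-11/12362706) = -671/6181353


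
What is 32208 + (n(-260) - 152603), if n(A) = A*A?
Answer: -52795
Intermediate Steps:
n(A) = A²
32208 + (n(-260) - 152603) = 32208 + ((-260)² - 152603) = 32208 + (67600 - 152603) = 32208 - 85003 = -52795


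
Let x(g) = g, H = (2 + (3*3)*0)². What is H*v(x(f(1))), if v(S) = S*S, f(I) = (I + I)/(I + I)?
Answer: 4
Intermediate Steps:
f(I) = 1 (f(I) = (2*I)/((2*I)) = (2*I)*(1/(2*I)) = 1)
H = 4 (H = (2 + 9*0)² = (2 + 0)² = 2² = 4)
v(S) = S²
H*v(x(f(1))) = 4*1² = 4*1 = 4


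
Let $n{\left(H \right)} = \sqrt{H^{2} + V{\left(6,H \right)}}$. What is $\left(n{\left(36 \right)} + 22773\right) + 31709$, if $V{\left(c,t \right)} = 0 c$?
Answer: $54518$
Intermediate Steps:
$V{\left(c,t \right)} = 0$
$n{\left(H \right)} = \sqrt{H^{2}}$ ($n{\left(H \right)} = \sqrt{H^{2} + 0} = \sqrt{H^{2}}$)
$\left(n{\left(36 \right)} + 22773\right) + 31709 = \left(\sqrt{36^{2}} + 22773\right) + 31709 = \left(\sqrt{1296} + 22773\right) + 31709 = \left(36 + 22773\right) + 31709 = 22809 + 31709 = 54518$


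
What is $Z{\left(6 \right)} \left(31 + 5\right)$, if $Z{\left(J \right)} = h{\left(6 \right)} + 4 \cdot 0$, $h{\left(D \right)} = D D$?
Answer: $1296$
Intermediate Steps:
$h{\left(D \right)} = D^{2}$
$Z{\left(J \right)} = 36$ ($Z{\left(J \right)} = 6^{2} + 4 \cdot 0 = 36 + 0 = 36$)
$Z{\left(6 \right)} \left(31 + 5\right) = 36 \left(31 + 5\right) = 36 \cdot 36 = 1296$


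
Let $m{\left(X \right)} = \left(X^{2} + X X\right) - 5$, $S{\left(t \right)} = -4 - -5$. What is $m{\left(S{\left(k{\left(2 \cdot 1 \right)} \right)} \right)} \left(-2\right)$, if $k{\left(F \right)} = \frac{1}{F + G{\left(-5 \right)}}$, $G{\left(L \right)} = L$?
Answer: $6$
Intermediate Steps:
$k{\left(F \right)} = \frac{1}{-5 + F}$ ($k{\left(F \right)} = \frac{1}{F - 5} = \frac{1}{-5 + F}$)
$S{\left(t \right)} = 1$ ($S{\left(t \right)} = -4 + 5 = 1$)
$m{\left(X \right)} = -5 + 2 X^{2}$ ($m{\left(X \right)} = \left(X^{2} + X^{2}\right) - 5 = 2 X^{2} - 5 = -5 + 2 X^{2}$)
$m{\left(S{\left(k{\left(2 \cdot 1 \right)} \right)} \right)} \left(-2\right) = \left(-5 + 2 \cdot 1^{2}\right) \left(-2\right) = \left(-5 + 2 \cdot 1\right) \left(-2\right) = \left(-5 + 2\right) \left(-2\right) = \left(-3\right) \left(-2\right) = 6$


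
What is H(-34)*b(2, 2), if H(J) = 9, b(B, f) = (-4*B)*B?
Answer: -144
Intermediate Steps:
b(B, f) = -4*B²
H(-34)*b(2, 2) = 9*(-4*2²) = 9*(-4*4) = 9*(-16) = -144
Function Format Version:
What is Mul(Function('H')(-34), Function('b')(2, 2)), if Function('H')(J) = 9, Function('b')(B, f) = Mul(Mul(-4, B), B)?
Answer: -144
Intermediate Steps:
Function('b')(B, f) = Mul(-4, Pow(B, 2))
Mul(Function('H')(-34), Function('b')(2, 2)) = Mul(9, Mul(-4, Pow(2, 2))) = Mul(9, Mul(-4, 4)) = Mul(9, -16) = -144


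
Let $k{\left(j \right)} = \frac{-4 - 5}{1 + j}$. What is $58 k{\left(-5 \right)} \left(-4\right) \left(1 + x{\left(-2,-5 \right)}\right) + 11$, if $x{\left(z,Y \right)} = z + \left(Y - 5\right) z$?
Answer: $-9907$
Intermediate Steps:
$k{\left(j \right)} = - \frac{9}{1 + j}$
$x{\left(z,Y \right)} = z + z \left(-5 + Y\right)$ ($x{\left(z,Y \right)} = z + \left(-5 + Y\right) z = z + z \left(-5 + Y\right)$)
$58 k{\left(-5 \right)} \left(-4\right) \left(1 + x{\left(-2,-5 \right)}\right) + 11 = 58 - \frac{9}{1 - 5} \left(-4\right) \left(1 - 2 \left(-4 - 5\right)\right) + 11 = 58 - \frac{9}{-4} \left(-4\right) \left(1 - -18\right) + 11 = 58 \left(-9\right) \left(- \frac{1}{4}\right) \left(-4\right) \left(1 + 18\right) + 11 = 58 \cdot \frac{9}{4} \left(-4\right) 19 + 11 = 58 \left(\left(-9\right) 19\right) + 11 = 58 \left(-171\right) + 11 = -9918 + 11 = -9907$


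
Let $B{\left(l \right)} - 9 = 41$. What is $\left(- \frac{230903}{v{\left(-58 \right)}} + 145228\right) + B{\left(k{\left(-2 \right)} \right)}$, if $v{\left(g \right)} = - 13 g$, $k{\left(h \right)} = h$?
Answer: $\frac{109308709}{754} \approx 1.4497 \cdot 10^{5}$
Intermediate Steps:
$B{\left(l \right)} = 50$ ($B{\left(l \right)} = 9 + 41 = 50$)
$\left(- \frac{230903}{v{\left(-58 \right)}} + 145228\right) + B{\left(k{\left(-2 \right)} \right)} = \left(- \frac{230903}{\left(-13\right) \left(-58\right)} + 145228\right) + 50 = \left(- \frac{230903}{754} + 145228\right) + 50 = \frac{109271009}{754} + 50 = \frac{109308709}{754}$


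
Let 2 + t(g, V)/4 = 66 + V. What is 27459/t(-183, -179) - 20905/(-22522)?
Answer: -304407649/5180060 ≈ -58.765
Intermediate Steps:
t(g, V) = 256 + 4*V (t(g, V) = -8 + 4*(66 + V) = -8 + (264 + 4*V) = 256 + 4*V)
27459/t(-183, -179) - 20905/(-22522) = 27459/(256 + 4*(-179)) - 20905/(-22522) = 27459/(256 - 716) - 20905*(-1/22522) = 27459/(-460) + 20905/22522 = 27459*(-1/460) + 20905/22522 = -27459/460 + 20905/22522 = -304407649/5180060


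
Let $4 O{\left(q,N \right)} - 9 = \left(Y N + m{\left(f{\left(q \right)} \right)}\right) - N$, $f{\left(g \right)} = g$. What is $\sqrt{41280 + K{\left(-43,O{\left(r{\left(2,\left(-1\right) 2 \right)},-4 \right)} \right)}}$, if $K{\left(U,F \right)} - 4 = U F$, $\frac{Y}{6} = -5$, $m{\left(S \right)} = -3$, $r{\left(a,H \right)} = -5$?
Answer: $\frac{\sqrt{159546}}{2} \approx 199.72$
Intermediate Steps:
$Y = -30$ ($Y = 6 \left(-5\right) = -30$)
$O{\left(q,N \right)} = \frac{3}{2} - \frac{31 N}{4}$ ($O{\left(q,N \right)} = \frac{9}{4} + \frac{\left(- 30 N - 3\right) - N}{4} = \frac{9}{4} + \frac{\left(-3 - 30 N\right) - N}{4} = \frac{9}{4} + \frac{-3 - 31 N}{4} = \frac{9}{4} - \left(\frac{3}{4} + \frac{31 N}{4}\right) = \frac{3}{2} - \frac{31 N}{4}$)
$K{\left(U,F \right)} = 4 + F U$ ($K{\left(U,F \right)} = 4 + U F = 4 + F U$)
$\sqrt{41280 + K{\left(-43,O{\left(r{\left(2,\left(-1\right) 2 \right)},-4 \right)} \right)}} = \sqrt{41280 + \left(4 + \left(\frac{3}{2} - -31\right) \left(-43\right)\right)} = \sqrt{41280 + \left(4 + \left(\frac{3}{2} + 31\right) \left(-43\right)\right)} = \sqrt{41280 + \left(4 + \frac{65}{2} \left(-43\right)\right)} = \sqrt{41280 + \left(4 - \frac{2795}{2}\right)} = \sqrt{41280 - \frac{2787}{2}} = \sqrt{\frac{79773}{2}} = \frac{\sqrt{159546}}{2}$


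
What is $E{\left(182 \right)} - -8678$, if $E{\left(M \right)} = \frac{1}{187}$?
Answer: $\frac{1622787}{187} \approx 8678.0$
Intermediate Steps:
$E{\left(M \right)} = \frac{1}{187}$
$E{\left(182 \right)} - -8678 = \frac{1}{187} - -8678 = \frac{1}{187} + 8678 = \frac{1622787}{187}$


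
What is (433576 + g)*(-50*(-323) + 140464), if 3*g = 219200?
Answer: 238042003792/3 ≈ 7.9347e+10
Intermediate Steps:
g = 219200/3 (g = (⅓)*219200 = 219200/3 ≈ 73067.)
(433576 + g)*(-50*(-323) + 140464) = (433576 + 219200/3)*(-50*(-323) + 140464) = 1519928*(16150 + 140464)/3 = (1519928/3)*156614 = 238042003792/3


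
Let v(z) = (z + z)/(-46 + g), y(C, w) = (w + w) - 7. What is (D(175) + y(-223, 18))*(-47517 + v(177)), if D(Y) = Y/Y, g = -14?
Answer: -1425687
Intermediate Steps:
D(Y) = 1
y(C, w) = -7 + 2*w (y(C, w) = 2*w - 7 = -7 + 2*w)
v(z) = -z/30 (v(z) = (z + z)/(-46 - 14) = (2*z)/(-60) = (2*z)*(-1/60) = -z/30)
(D(175) + y(-223, 18))*(-47517 + v(177)) = (1 + (-7 + 2*18))*(-47517 - 1/30*177) = (1 + (-7 + 36))*(-47517 - 59/10) = (1 + 29)*(-475229/10) = 30*(-475229/10) = -1425687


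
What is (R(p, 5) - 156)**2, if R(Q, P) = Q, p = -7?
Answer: 26569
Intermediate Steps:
(R(p, 5) - 156)**2 = (-7 - 156)**2 = (-163)**2 = 26569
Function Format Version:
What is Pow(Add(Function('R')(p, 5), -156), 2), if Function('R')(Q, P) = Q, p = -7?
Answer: 26569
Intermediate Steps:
Pow(Add(Function('R')(p, 5), -156), 2) = Pow(Add(-7, -156), 2) = Pow(-163, 2) = 26569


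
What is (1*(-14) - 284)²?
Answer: 88804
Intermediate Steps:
(1*(-14) - 284)² = (-14 - 284)² = (-298)² = 88804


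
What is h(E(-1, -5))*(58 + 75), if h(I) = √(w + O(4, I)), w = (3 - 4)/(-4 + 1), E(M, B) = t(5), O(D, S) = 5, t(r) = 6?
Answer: 532*√3/3 ≈ 307.15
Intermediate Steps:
E(M, B) = 6
w = ⅓ (w = -1/(-3) = -1*(-⅓) = ⅓ ≈ 0.33333)
h(I) = 4*√3/3 (h(I) = √(⅓ + 5) = √(16/3) = 4*√3/3)
h(E(-1, -5))*(58 + 75) = (4*√3/3)*(58 + 75) = (4*√3/3)*133 = 532*√3/3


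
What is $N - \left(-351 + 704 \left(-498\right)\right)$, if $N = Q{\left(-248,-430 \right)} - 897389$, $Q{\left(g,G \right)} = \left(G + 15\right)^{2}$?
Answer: $-374221$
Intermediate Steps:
$Q{\left(g,G \right)} = \left(15 + G\right)^{2}$
$N = -725164$ ($N = \left(15 - 430\right)^{2} - 897389 = \left(-415\right)^{2} - 897389 = 172225 - 897389 = -725164$)
$N - \left(-351 + 704 \left(-498\right)\right) = -725164 - \left(-351 + 704 \left(-498\right)\right) = -725164 - \left(-351 - 350592\right) = -725164 - -350943 = -725164 + 350943 = -374221$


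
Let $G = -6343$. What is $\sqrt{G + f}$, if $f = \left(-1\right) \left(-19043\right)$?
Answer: $10 \sqrt{127} \approx 112.69$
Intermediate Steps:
$f = 19043$
$\sqrt{G + f} = \sqrt{-6343 + 19043} = \sqrt{12700} = 10 \sqrt{127}$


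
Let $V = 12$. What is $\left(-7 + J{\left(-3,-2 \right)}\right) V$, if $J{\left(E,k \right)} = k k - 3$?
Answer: $-72$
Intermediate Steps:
$J{\left(E,k \right)} = -3 + k^{2}$ ($J{\left(E,k \right)} = k^{2} - 3 = -3 + k^{2}$)
$\left(-7 + J{\left(-3,-2 \right)}\right) V = \left(-7 - \left(3 - \left(-2\right)^{2}\right)\right) 12 = \left(-7 + \left(-3 + 4\right)\right) 12 = \left(-7 + 1\right) 12 = \left(-6\right) 12 = -72$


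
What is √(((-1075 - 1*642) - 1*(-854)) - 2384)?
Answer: I*√3247 ≈ 56.982*I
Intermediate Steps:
√(((-1075 - 1*642) - 1*(-854)) - 2384) = √(((-1075 - 642) + 854) - 2384) = √((-1717 + 854) - 2384) = √(-863 - 2384) = √(-3247) = I*√3247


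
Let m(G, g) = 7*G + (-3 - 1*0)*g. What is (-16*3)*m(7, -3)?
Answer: -2784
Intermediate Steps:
m(G, g) = -3*g + 7*G (m(G, g) = 7*G + (-3 + 0)*g = 7*G - 3*g = -3*g + 7*G)
(-16*3)*m(7, -3) = (-16*3)*(-3*(-3) + 7*7) = -48*(9 + 49) = -48*58 = -2784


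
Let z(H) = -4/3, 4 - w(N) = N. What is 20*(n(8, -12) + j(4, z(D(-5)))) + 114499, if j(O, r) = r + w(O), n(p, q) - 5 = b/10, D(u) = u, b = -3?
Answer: 343699/3 ≈ 1.1457e+5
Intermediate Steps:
w(N) = 4 - N
z(H) = -4/3 (z(H) = -4*⅓ = -4/3)
n(p, q) = 47/10 (n(p, q) = 5 - 3/10 = 47/10)
j(O, r) = 4 + r - O (j(O, r) = r + (4 - O) = 4 + r - O)
20*(n(8, -12) + j(4, z(D(-5)))) + 114499 = 20*(47/10 + (4 - 4/3 - 1*4)) + 114499 = 20*(47/10 + (4 - 4/3 - 4)) + 114499 = 20*(47/10 - 4/3) + 114499 = 20*(101/30) + 114499 = 202/3 + 114499 = 343699/3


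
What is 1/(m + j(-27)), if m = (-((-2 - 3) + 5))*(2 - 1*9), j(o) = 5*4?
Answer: 1/20 ≈ 0.050000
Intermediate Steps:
j(o) = 20
m = 0 (m = (-(-5 + 5))*(2 - 9) = -1*0*(-7) = 0*(-7) = 0)
1/(m + j(-27)) = 1/(0 + 20) = 1/20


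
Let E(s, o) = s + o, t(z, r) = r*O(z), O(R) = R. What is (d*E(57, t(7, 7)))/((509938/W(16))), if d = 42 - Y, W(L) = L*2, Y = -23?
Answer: 8480/19613 ≈ 0.43237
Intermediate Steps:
W(L) = 2*L
d = 65 (d = 42 - 1*(-23) = 42 + 23 = 65)
t(z, r) = r*z
E(s, o) = o + s
(d*E(57, t(7, 7)))/((509938/W(16))) = (65*(7*7 + 57))/((509938/((2*16)))) = (65*(49 + 57))/((509938/32)) = (65*106)/((509938*(1/32))) = 6890/(254969/16) = 6890*(16/254969) = 8480/19613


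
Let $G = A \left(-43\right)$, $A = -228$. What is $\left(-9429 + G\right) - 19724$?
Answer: $-19349$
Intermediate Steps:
$G = 9804$ ($G = \left(-228\right) \left(-43\right) = 9804$)
$\left(-9429 + G\right) - 19724 = \left(-9429 + 9804\right) - 19724 = 375 - 19724 = -19349$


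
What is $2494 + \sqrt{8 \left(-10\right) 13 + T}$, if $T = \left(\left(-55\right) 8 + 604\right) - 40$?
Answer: $2494 + 2 i \sqrt{229} \approx 2494.0 + 30.266 i$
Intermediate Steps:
$T = 124$ ($T = \left(-440 + 604\right) - 40 = 164 - 40 = 124$)
$2494 + \sqrt{8 \left(-10\right) 13 + T} = 2494 + \sqrt{8 \left(-10\right) 13 + 124} = 2494 + \sqrt{\left(-80\right) 13 + 124} = 2494 + \sqrt{-1040 + 124} = 2494 + \sqrt{-916} = 2494 + 2 i \sqrt{229}$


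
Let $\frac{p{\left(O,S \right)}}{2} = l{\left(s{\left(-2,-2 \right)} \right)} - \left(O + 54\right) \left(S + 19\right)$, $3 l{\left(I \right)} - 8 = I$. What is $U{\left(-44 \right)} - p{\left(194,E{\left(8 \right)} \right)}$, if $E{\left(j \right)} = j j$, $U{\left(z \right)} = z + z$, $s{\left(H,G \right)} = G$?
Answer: $41076$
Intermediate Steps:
$l{\left(I \right)} = \frac{8}{3} + \frac{I}{3}$
$U{\left(z \right)} = 2 z$
$E{\left(j \right)} = j^{2}$
$p{\left(O,S \right)} = 4 - 2 \left(19 + S\right) \left(54 + O\right)$ ($p{\left(O,S \right)} = 2 \left(\left(\frac{8}{3} + \frac{1}{3} \left(-2\right)\right) - \left(O + 54\right) \left(S + 19\right)\right) = 2 \left(\left(\frac{8}{3} - \frac{2}{3}\right) - \left(54 + O\right) \left(19 + S\right)\right) = 2 \left(2 - \left(19 + S\right) \left(54 + O\right)\right) = 4 - 2 \left(19 + S\right) \left(54 + O\right)$)
$U{\left(-44 \right)} - p{\left(194,E{\left(8 \right)} \right)} = 2 \left(-44\right) - \left(-2048 - 108 \cdot 8^{2} - 7372 - 388 \cdot 8^{2}\right) = -88 - \left(-2048 - 6912 - 7372 - 388 \cdot 64\right) = -88 - \left(-2048 - 6912 - 7372 - 24832\right) = -88 - -41164 = -88 + 41164 = 41076$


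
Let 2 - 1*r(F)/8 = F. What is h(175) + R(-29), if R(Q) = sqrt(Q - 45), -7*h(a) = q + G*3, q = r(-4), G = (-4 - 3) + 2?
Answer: -33/7 + I*sqrt(74) ≈ -4.7143 + 8.6023*I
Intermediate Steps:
G = -5 (G = -7 + 2 = -5)
r(F) = 16 - 8*F
q = 48 (q = 16 - 8*(-4) = 16 + 32 = 48)
h(a) = -33/7 (h(a) = -(48 - 5*3)/7 = -(48 - 15)/7 = -1/7*33 = -33/7)
R(Q) = sqrt(-45 + Q)
h(175) + R(-29) = -33/7 + sqrt(-45 - 29) = -33/7 + sqrt(-74) = -33/7 + I*sqrt(74)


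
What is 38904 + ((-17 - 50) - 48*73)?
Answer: 35333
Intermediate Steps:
38904 + ((-17 - 50) - 48*73) = 38904 + (-67 - 3504) = 38904 - 3571 = 35333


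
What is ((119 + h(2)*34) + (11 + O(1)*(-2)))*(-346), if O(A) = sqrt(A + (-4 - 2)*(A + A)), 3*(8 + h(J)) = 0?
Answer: 49132 + 692*I*sqrt(11) ≈ 49132.0 + 2295.1*I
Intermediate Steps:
h(J) = -8 (h(J) = -8 + (1/3)*0 = -8 + 0 = -8)
O(A) = sqrt(11)*sqrt(-A) (O(A) = sqrt(A - 12*A) = sqrt(-11*A) = sqrt(11)*sqrt(-A))
((119 + h(2)*34) + (11 + O(1)*(-2)))*(-346) = ((119 - 8*34) + (11 + (sqrt(11)*sqrt(-1*1))*(-2)))*(-346) = ((119 - 272) + (11 + (sqrt(11)*sqrt(-1))*(-2)))*(-346) = (-153 + (11 + (sqrt(11)*I)*(-2)))*(-346) = (-153 + (11 + (I*sqrt(11))*(-2)))*(-346) = (-153 + (11 - 2*I*sqrt(11)))*(-346) = (-142 - 2*I*sqrt(11))*(-346) = 49132 + 692*I*sqrt(11)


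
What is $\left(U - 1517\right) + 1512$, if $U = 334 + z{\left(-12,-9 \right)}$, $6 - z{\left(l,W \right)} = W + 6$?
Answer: $338$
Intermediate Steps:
$z{\left(l,W \right)} = - W$ ($z{\left(l,W \right)} = 6 - \left(W + 6\right) = 6 - \left(6 + W\right) = - W$)
$U = 343$ ($U = 334 - -9 = 334 + 9 = 343$)
$\left(U - 1517\right) + 1512 = \left(343 - 1517\right) + 1512 = -1174 + 1512 = 338$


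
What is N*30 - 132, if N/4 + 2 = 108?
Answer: 12588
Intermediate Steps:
N = 424 (N = -8 + 4*108 = -8 + 432 = 424)
N*30 - 132 = 424*30 - 132 = 12720 - 132 = 12588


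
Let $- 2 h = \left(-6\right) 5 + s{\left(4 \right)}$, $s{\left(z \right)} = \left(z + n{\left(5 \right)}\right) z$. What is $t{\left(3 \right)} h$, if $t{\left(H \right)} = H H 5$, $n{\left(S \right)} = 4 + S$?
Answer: $-495$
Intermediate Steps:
$s{\left(z \right)} = z \left(9 + z\right)$ ($s{\left(z \right)} = \left(z + \left(4 + 5\right)\right) z = \left(z + 9\right) z = \left(9 + z\right) z = z \left(9 + z\right)$)
$t{\left(H \right)} = 5 H^{2}$ ($t{\left(H \right)} = H^{2} \cdot 5 = 5 H^{2}$)
$h = -11$ ($h = - \frac{\left(-6\right) 5 + 4 \left(9 + 4\right)}{2} = - \frac{-30 + 4 \cdot 13}{2} = - \frac{-30 + 52}{2} = \left(- \frac{1}{2}\right) 22 = -11$)
$t{\left(3 \right)} h = 5 \cdot 3^{2} \left(-11\right) = 5 \cdot 9 \left(-11\right) = 45 \left(-11\right) = -495$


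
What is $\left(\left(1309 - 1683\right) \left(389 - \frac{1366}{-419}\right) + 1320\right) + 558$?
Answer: $- \frac{60682636}{419} \approx -1.4483 \cdot 10^{5}$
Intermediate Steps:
$\left(\left(1309 - 1683\right) \left(389 - \frac{1366}{-419}\right) + 1320\right) + 558 = \left(- 374 \left(389 - - \frac{1366}{419}\right) + 1320\right) + 558 = \left(- 374 \left(389 + \frac{1366}{419}\right) + 1320\right) + 558 = \left(\left(-374\right) \frac{164357}{419} + 1320\right) + 558 = \left(- \frac{61469518}{419} + 1320\right) + 558 = - \frac{60916438}{419} + 558 = - \frac{60682636}{419}$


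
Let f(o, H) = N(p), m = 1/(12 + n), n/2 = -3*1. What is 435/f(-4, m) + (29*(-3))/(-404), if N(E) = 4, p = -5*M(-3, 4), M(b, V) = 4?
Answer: 22011/202 ≈ 108.97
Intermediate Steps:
n = -6 (n = 2*(-3*1) = 2*(-3) = -6)
m = ⅙ (m = 1/(12 - 6) = 1/6 = ⅙ ≈ 0.16667)
p = -20 (p = -5*4 = -20)
f(o, H) = 4
435/f(-4, m) + (29*(-3))/(-404) = 435/4 + (29*(-3))/(-404) = 435*(¼) - 87*(-1/404) = 435/4 + 87/404 = 22011/202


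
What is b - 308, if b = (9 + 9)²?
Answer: 16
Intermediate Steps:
b = 324 (b = 18² = 324)
b - 308 = 324 - 308 = 16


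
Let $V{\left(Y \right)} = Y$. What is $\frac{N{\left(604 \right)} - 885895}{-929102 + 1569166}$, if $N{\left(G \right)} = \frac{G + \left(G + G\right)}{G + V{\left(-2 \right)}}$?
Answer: $- \frac{266653489}{192659264} \approx -1.3841$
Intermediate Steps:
$N{\left(G \right)} = \frac{3 G}{-2 + G}$ ($N{\left(G \right)} = \frac{G + \left(G + G\right)}{G - 2} = \frac{G + 2 G}{-2 + G} = \frac{3 G}{-2 + G}$)
$\frac{N{\left(604 \right)} - 885895}{-929102 + 1569166} = \frac{3 \cdot 604 \frac{1}{-2 + 604} - 885895}{-929102 + 1569166} = \frac{3 \cdot 604 \cdot \frac{1}{602} - 885895}{640064} = \left(3 \cdot 604 \cdot \frac{1}{602} - 885895\right) \frac{1}{640064} = \left(\frac{906}{301} - 885895\right) \frac{1}{640064} = \left(- \frac{266653489}{301}\right) \frac{1}{640064} = - \frac{266653489}{192659264}$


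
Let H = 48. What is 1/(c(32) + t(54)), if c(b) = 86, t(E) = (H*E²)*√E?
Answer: -43/528958103950 + 104976*√6/264479051975 ≈ 9.7216e-7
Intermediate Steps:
t(E) = 48*E^(5/2) (t(E) = (48*E²)*√E = 48*E^(5/2))
1/(c(32) + t(54)) = 1/(86 + 48*54^(5/2)) = 1/(86 + 48*(8748*√6)) = 1/(86 + 419904*√6)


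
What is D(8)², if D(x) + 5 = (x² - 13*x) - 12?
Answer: 3249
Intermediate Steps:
D(x) = -17 + x² - 13*x (D(x) = -5 + ((x² - 13*x) - 12) = -5 + (-12 + x² - 13*x) = -17 + x² - 13*x)
D(8)² = (-17 + 8² - 13*8)² = (-17 + 64 - 104)² = (-57)² = 3249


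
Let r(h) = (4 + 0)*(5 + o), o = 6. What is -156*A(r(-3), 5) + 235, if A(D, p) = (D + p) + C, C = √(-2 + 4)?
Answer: -7409 - 156*√2 ≈ -7629.6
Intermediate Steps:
C = √2 ≈ 1.4142
r(h) = 44 (r(h) = (4 + 0)*(5 + 6) = 4*11 = 44)
A(D, p) = D + p + √2 (A(D, p) = (D + p) + √2 = D + p + √2)
-156*A(r(-3), 5) + 235 = -156*(44 + 5 + √2) + 235 = -156*(49 + √2) + 235 = (-7644 - 156*√2) + 235 = -7409 - 156*√2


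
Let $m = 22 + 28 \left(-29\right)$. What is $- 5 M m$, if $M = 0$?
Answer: $0$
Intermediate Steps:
$m = -790$ ($m = 22 - 812 = -790$)
$- 5 M m = \left(-5\right) 0 \left(-790\right) = 0 \left(-790\right) = 0$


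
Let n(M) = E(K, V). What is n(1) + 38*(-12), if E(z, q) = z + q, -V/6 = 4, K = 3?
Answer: -477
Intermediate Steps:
V = -24 (V = -6*4 = -24)
E(z, q) = q + z
n(M) = -21 (n(M) = -24 + 3 = -21)
n(1) + 38*(-12) = -21 + 38*(-12) = -21 - 456 = -477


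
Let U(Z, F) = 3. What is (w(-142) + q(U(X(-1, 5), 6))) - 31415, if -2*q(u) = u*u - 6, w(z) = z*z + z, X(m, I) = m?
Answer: -22789/2 ≈ -11395.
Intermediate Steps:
w(z) = z + z**2 (w(z) = z**2 + z = z + z**2)
q(u) = 3 - u**2/2 (q(u) = -(u*u - 6)/2 = -(u**2 - 6)/2 = -(-6 + u**2)/2 = 3 - u**2/2)
(w(-142) + q(U(X(-1, 5), 6))) - 31415 = (-142*(1 - 142) + (3 - 1/2*3**2)) - 31415 = (-142*(-141) + (3 - 1/2*9)) - 31415 = (20022 + (3 - 9/2)) - 31415 = (20022 - 3/2) - 31415 = 40041/2 - 31415 = -22789/2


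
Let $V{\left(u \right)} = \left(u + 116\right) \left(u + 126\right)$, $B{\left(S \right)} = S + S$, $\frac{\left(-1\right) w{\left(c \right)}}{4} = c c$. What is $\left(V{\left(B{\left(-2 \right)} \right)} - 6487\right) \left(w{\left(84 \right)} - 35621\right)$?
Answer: $-458215565$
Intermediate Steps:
$w{\left(c \right)} = - 4 c^{2}$ ($w{\left(c \right)} = - 4 c c = - 4 c^{2}$)
$B{\left(S \right)} = 2 S$
$V{\left(u \right)} = \left(116 + u\right) \left(126 + u\right)$
$\left(V{\left(B{\left(-2 \right)} \right)} - 6487\right) \left(w{\left(84 \right)} - 35621\right) = \left(\left(14616 + \left(2 \left(-2\right)\right)^{2} + 242 \cdot 2 \left(-2\right)\right) - 6487\right) \left(- 4 \cdot 84^{2} - 35621\right) = \left(\left(14616 + \left(-4\right)^{2} + 242 \left(-4\right)\right) - 6487\right) \left(\left(-4\right) 7056 - 35621\right) = \left(\left(14616 + 16 - 968\right) - 6487\right) \left(-28224 - 35621\right) = \left(13664 - 6487\right) \left(-63845\right) = 7177 \left(-63845\right) = -458215565$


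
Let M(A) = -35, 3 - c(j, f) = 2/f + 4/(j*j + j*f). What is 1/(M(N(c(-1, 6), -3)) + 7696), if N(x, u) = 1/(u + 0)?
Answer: 1/7661 ≈ 0.00013053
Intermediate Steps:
c(j, f) = 3 - 4/(j² + f*j) - 2/f (c(j, f) = 3 - (2/f + 4/(j*j + j*f)) = 3 - (2/f + 4/(j² + f*j)) = 3 + (-4/(j² + f*j) - 2/f) = 3 - 4/(j² + f*j) - 2/f)
N(x, u) = 1/u
1/(M(N(c(-1, 6), -3)) + 7696) = 1/(-35 + 7696) = 1/7661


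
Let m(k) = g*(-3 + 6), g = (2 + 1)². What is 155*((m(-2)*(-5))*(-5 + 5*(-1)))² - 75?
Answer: 282487425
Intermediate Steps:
g = 9 (g = 3² = 9)
m(k) = 27 (m(k) = 9*(-3 + 6) = 9*3 = 27)
155*((m(-2)*(-5))*(-5 + 5*(-1)))² - 75 = 155*((27*(-5))*(-5 + 5*(-1)))² - 75 = 155*(-135*(-5 - 5))² - 75 = 155*(-135*(-10))² - 75 = 155*1350² - 75 = 155*1822500 - 75 = 282487500 - 75 = 282487425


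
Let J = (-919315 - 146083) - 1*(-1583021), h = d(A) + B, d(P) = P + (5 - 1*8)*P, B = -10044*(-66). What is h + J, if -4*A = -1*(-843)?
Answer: 2361897/2 ≈ 1.1809e+6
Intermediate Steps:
B = 662904
A = -843/4 (A = -(-1)*(-843)/4 = -¼*843 = -843/4 ≈ -210.75)
d(P) = -2*P (d(P) = P + (5 - 8)*P = P - 3*P = -2*P)
h = 1326651/2 (h = -2*(-843/4) + 662904 = 843/2 + 662904 = 1326651/2 ≈ 6.6333e+5)
J = 517623 (J = -1065398 + 1583021 = 517623)
h + J = 1326651/2 + 517623 = 2361897/2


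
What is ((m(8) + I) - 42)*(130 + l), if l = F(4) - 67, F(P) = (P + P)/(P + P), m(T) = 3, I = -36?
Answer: -4800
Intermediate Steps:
F(P) = 1 (F(P) = (2*P)/((2*P)) = (2*P)*(1/(2*P)) = 1)
l = -66 (l = 1 - 67 = -66)
((m(8) + I) - 42)*(130 + l) = ((3 - 36) - 42)*(130 - 66) = (-33 - 42)*64 = -75*64 = -4800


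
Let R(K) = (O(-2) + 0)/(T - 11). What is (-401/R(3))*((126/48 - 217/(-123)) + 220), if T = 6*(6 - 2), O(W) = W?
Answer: 1151025187/1968 ≈ 5.8487e+5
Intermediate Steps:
T = 24 (T = 6*4 = 24)
R(K) = -2/13 (R(K) = (-2 + 0)/(24 - 11) = -2/13)
(-401/R(3))*((126/48 - 217/(-123)) + 220) = (-401/(-2/13))*((126/48 - 217/(-123)) + 220) = (-401*(-13/2))*((126*(1/48) - 217*(-1/123)) + 220) = 5213*((21/8 + 217/123) + 220)/2 = 5213*(4319/984 + 220)/2 = (5213/2)*(220799/984) = 1151025187/1968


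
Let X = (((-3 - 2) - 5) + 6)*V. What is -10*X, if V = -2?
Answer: -80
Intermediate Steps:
X = 8 (X = (((-3 - 2) - 5) + 6)*(-2) = ((-5 - 5) + 6)*(-2) = (-10 + 6)*(-2) = -4*(-2) = 8)
-10*X = -10*8 = -80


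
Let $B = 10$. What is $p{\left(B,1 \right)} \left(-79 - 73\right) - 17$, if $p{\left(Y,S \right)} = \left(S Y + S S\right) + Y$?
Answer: $-3209$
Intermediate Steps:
$p{\left(Y,S \right)} = Y + S^{2} + S Y$ ($p{\left(Y,S \right)} = \left(S Y + S^{2}\right) + Y = \left(S^{2} + S Y\right) + Y = Y + S^{2} + S Y$)
$p{\left(B,1 \right)} \left(-79 - 73\right) - 17 = \left(10 + 1^{2} + 1 \cdot 10\right) \left(-79 - 73\right) - 17 = \left(10 + 1 + 10\right) \left(-79 - 73\right) - 17 = 21 \left(-152\right) - 17 = -3192 - 17 = -3209$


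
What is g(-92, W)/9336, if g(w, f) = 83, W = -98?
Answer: 83/9336 ≈ 0.0088903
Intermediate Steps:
g(-92, W)/9336 = 83/9336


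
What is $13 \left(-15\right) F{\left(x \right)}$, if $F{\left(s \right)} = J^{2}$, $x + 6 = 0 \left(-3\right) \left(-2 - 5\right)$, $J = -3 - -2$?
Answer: $-195$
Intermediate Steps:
$J = -1$ ($J = -3 + 2 = -1$)
$x = -6$ ($x = -6 + 0 \left(-3\right) \left(-2 - 5\right) = -6 + 0 \left(-2 - 5\right) = -6 + 0 \left(-7\right) = -6 + 0 = -6$)
$F{\left(s \right)} = 1$ ($F{\left(s \right)} = \left(-1\right)^{2} = 1$)
$13 \left(-15\right) F{\left(x \right)} = 13 \left(-15\right) 1 = \left(-195\right) 1 = -195$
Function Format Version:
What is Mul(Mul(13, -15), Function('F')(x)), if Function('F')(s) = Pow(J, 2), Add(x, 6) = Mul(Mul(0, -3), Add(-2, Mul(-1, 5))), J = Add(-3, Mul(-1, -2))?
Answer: -195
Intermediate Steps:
J = -1 (J = Add(-3, 2) = -1)
x = -6 (x = Add(-6, Mul(Mul(0, -3), Add(-2, Mul(-1, 5)))) = Add(-6, Mul(0, Add(-2, -5))) = Add(-6, Mul(0, -7)) = Add(-6, 0) = -6)
Function('F')(s) = 1 (Function('F')(s) = Pow(-1, 2) = 1)
Mul(Mul(13, -15), Function('F')(x)) = Mul(Mul(13, -15), 1) = Mul(-195, 1) = -195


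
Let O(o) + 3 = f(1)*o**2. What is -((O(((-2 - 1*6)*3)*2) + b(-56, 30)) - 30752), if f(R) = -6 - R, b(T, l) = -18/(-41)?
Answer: 1922185/41 ≈ 46883.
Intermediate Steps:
b(T, l) = 18/41 (b(T, l) = -18*(-1/41) = 18/41)
O(o) = -3 - 7*o**2 (O(o) = -3 + (-6 - 1*1)*o**2 = -3 + (-6 - 1)*o**2 = -3 - 7*o**2)
-((O(((-2 - 1*6)*3)*2) + b(-56, 30)) - 30752) = -(((-3 - 7*36*(-2 - 1*6)**2) + 18/41) - 30752) = -(((-3 - 7*36*(-2 - 6)**2) + 18/41) - 30752) = -(((-3 - 7*(-8*3*2)**2) + 18/41) - 30752) = -(((-3 - 7*(-24*2)**2) + 18/41) - 30752) = -(((-3 - 7*(-48)**2) + 18/41) - 30752) = -(((-3 - 7*2304) + 18/41) - 30752) = -(((-3 - 16128) + 18/41) - 30752) = -((-16131 + 18/41) - 30752) = -(-661353/41 - 30752) = -1*(-1922185/41) = 1922185/41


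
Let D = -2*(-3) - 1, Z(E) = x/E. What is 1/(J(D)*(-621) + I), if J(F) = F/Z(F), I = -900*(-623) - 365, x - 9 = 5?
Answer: 14/7829165 ≈ 1.7882e-6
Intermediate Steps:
x = 14 (x = 9 + 5 = 14)
Z(E) = 14/E
D = 5 (D = 6 - 1 = 5)
I = 560335 (I = 560700 - 365 = 560335)
J(F) = F²/14 (J(F) = F/((14/F)) = F*(F/14) = F²/14)
1/(J(D)*(-621) + I) = 1/(((1/14)*5²)*(-621) + 560335) = 1/(((1/14)*25)*(-621) + 560335) = 1/((25/14)*(-621) + 560335) = 1/(-15525/14 + 560335) = 1/(7829165/14) = 14/7829165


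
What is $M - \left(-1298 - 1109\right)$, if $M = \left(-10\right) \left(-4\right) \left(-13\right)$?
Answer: $1887$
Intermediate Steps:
$M = -520$ ($M = 40 \left(-13\right) = -520$)
$M - \left(-1298 - 1109\right) = -520 - \left(-1298 - 1109\right) = -520 - -2407 = -520 + 2407 = 1887$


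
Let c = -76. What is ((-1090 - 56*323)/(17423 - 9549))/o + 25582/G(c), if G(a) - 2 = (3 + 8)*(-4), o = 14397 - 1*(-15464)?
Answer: -1503745426156/2468817897 ≈ -609.10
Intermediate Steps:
o = 29861 (o = 14397 + 15464 = 29861)
G(a) = -42 (G(a) = 2 + (3 + 8)*(-4) = 2 + 11*(-4) = 2 - 44 = -42)
((-1090 - 56*323)/(17423 - 9549))/o + 25582/G(c) = ((-1090 - 56*323)/(17423 - 9549))/29861 + 25582/(-42) = ((-1090 - 18088)/7874)*(1/29861) + 25582*(-1/42) = -19178*1/7874*(1/29861) - 12791/21 = -9589/3937*1/29861 - 12791/21 = -9589/117562757 - 12791/21 = -1503745426156/2468817897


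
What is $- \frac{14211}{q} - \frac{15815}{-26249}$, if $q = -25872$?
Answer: $\frac{260730073}{226371376} \approx 1.1518$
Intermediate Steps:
$- \frac{14211}{q} - \frac{15815}{-26249} = - \frac{14211}{-25872} - \frac{15815}{-26249} = \left(-14211\right) \left(- \frac{1}{25872}\right) - - \frac{15815}{26249} = \frac{4737}{8624} + \frac{15815}{26249} = \frac{260730073}{226371376}$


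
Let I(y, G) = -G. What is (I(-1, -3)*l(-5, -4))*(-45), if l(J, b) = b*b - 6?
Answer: -1350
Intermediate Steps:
l(J, b) = -6 + b² (l(J, b) = b² - 6 = -6 + b²)
(I(-1, -3)*l(-5, -4))*(-45) = ((-1*(-3))*(-6 + (-4)²))*(-45) = (3*(-6 + 16))*(-45) = (3*10)*(-45) = 30*(-45) = -1350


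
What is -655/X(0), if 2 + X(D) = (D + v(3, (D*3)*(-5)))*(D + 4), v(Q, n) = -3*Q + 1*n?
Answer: 655/38 ≈ 17.237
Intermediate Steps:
v(Q, n) = n - 3*Q (v(Q, n) = -3*Q + n = n - 3*Q)
X(D) = -2 + (-9 - 14*D)*(4 + D) (X(D) = -2 + (D + ((D*3)*(-5) - 3*3))*(D + 4) = -2 + (D + ((3*D)*(-5) - 9))*(4 + D) = -2 + (D + (-15*D - 9))*(4 + D) = -2 + (D + (-9 - 15*D))*(4 + D) = -2 + (-9 - 14*D)*(4 + D))
-655/X(0) = -655/(-38 - 65*0 - 14*0²) = -655/(-38 + 0 - 14*0) = -655/(-38 + 0 + 0) = -655/(-38) = -655*(-1/38) = 655/38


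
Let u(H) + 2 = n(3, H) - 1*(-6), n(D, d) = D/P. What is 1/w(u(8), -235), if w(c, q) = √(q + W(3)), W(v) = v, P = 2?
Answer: -I*√58/116 ≈ -0.065653*I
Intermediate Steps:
n(D, d) = D/2
u(H) = 11/2 (u(H) = -2 + ((½)*3 - 1*(-6)) = -2 + (3/2 + 6) = -2 + 15/2 = 11/2)
w(c, q) = √(3 + q) (w(c, q) = √(q + 3) = √(3 + q))
1/w(u(8), -235) = 1/(√(3 - 235)) = 1/(√(-232)) = 1/(2*I*√58) = -I*√58/116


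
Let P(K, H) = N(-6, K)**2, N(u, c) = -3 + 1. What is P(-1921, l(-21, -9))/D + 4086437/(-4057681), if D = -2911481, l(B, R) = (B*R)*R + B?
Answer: -11897599913921/11813861135561 ≈ -1.0071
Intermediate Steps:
l(B, R) = B + B*R**2 (l(B, R) = B*R**2 + B = B + B*R**2)
N(u, c) = -2
P(K, H) = 4 (P(K, H) = (-2)**2 = 4)
P(-1921, l(-21, -9))/D + 4086437/(-4057681) = 4/(-2911481) + 4086437/(-4057681) = 4*(-1/2911481) + 4086437*(-1/4057681) = -4/2911481 - 4086437/4057681 = -11897599913921/11813861135561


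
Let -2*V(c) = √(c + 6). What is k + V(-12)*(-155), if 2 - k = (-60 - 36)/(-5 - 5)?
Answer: -38/5 + 155*I*√6/2 ≈ -7.6 + 189.84*I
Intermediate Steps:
k = -38/5 (k = 2 - (-60 - 36)/(-5 - 5) = 2 - (-96)/(-10) = 2 - (-96)*(-1)/10 = 2 - 1*48/5 = 2 - 48/5 = -38/5 ≈ -7.6000)
V(c) = -√(6 + c)/2 (V(c) = -√(c + 6)/2 = -√(6 + c)/2)
k + V(-12)*(-155) = -38/5 - √(6 - 12)/2*(-155) = -38/5 - I*√6/2*(-155) = -38/5 + 155*I*√6/2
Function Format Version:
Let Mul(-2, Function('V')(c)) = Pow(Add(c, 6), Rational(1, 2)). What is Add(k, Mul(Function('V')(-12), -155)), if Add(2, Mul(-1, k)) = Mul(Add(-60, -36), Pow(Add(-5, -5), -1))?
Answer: Add(Rational(-38, 5), Mul(Rational(155, 2), I, Pow(6, Rational(1, 2)))) ≈ Add(-7.6000, Mul(189.84, I))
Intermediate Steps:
k = Rational(-38, 5) (k = Add(2, Mul(-1, Mul(Add(-60, -36), Pow(Add(-5, -5), -1)))) = Add(2, Mul(-1, Mul(-96, Pow(-10, -1)))) = Add(2, Mul(-1, Mul(-96, Rational(-1, 10)))) = Add(2, Mul(-1, Rational(48, 5))) = Add(2, Rational(-48, 5)) = Rational(-38, 5) ≈ -7.6000)
Function('V')(c) = Mul(Rational(-1, 2), Pow(Add(6, c), Rational(1, 2))) (Function('V')(c) = Mul(Rational(-1, 2), Pow(Add(c, 6), Rational(1, 2))) = Mul(Rational(-1, 2), Pow(Add(6, c), Rational(1, 2))))
Add(k, Mul(Function('V')(-12), -155)) = Add(Rational(-38, 5), Mul(Mul(Rational(-1, 2), Pow(Add(6, -12), Rational(1, 2))), -155)) = Add(Rational(-38, 5), Mul(Mul(Rational(-1, 2), Pow(-6, Rational(1, 2))), -155)) = Add(Rational(-38, 5), Mul(Mul(Rational(-1, 2), Mul(I, Pow(6, Rational(1, 2)))), -155)) = Add(Rational(-38, 5), Mul(Mul(Rational(-1, 2), I, Pow(6, Rational(1, 2))), -155)) = Add(Rational(-38, 5), Mul(Rational(155, 2), I, Pow(6, Rational(1, 2))))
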